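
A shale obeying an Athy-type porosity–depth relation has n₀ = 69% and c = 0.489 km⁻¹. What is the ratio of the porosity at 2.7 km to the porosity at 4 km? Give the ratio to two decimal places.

n(Z₁)/n(Z₂) = e^(−c·Z₁)/e^(−c·Z₂) = e^{c(Z₂−Z₁)}
= exp(0.489 × 1.3) = exp(0.6357) = 1.8883

1.89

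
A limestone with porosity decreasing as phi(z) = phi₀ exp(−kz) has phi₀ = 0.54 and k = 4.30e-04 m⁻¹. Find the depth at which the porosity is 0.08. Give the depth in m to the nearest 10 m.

4440 m

Working in km (1 km = 1000 m; k in km⁻¹ = k in m⁻¹ × 1000):
Invert Athy's law: z = ln(phi₀/phi) / k
z = ln(0.54/0.08) / 0.43 = ln(6.75) / 0.43 = 1.9095 / 0.43 = 4.441 km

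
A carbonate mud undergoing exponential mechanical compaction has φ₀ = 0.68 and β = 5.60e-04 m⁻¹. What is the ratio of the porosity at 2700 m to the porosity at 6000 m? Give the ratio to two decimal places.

Working in km (1 km = 1000 m; β in km⁻¹ = β in m⁻¹ × 1000):
φ(z₁)/φ(z₂) = e^(−β·z₁)/e^(−β·z₂) = e^{β(z₂−z₁)}
= exp(0.56 × 3.3) = exp(1.848) = 6.3471

6.35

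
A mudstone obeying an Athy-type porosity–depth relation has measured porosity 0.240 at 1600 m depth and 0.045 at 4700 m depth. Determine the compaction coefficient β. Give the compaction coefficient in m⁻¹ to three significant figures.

Working in km (1 km = 1000 m; β in km⁻¹ = β in m⁻¹ × 1000):
Athy: n(Z) = n₀ e^(−βZ) ⇒ n₁/n₂ = e^{β(Z₂−Z₁)} ⇒ β = ln(n₁/n₂)/(Z₂−Z₁)
β = ln(0.24/0.045) / (4.7 − 1.6) = ln(5.333) / 3.1 = 1.6740 / 3.1 = 0.54 km⁻¹

0.000540 m⁻¹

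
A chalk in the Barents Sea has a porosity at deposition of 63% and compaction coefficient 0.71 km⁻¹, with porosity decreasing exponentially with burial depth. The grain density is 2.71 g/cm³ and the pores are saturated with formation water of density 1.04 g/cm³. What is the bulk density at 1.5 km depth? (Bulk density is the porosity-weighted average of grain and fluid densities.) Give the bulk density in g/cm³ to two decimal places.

Porosity at depth: n = 0.63·exp(−0.71×1.5) = 0.63×0.3447 = 0.2172
Bulk density: ρ_b = (1−n)ρ_g + n·ρ_f = 0.7828×2.71 + 0.2172×1.04
       = 2.121 + 0.226 = 2.347 g/cm³

2.35 g/cm³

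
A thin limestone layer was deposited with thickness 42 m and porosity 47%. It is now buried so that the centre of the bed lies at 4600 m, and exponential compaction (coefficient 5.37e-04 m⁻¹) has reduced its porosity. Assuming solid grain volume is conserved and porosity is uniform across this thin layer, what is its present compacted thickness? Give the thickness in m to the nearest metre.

Working in km (1 km = 1000 m; c in km⁻¹ = c in m⁻¹ × 1000):
Porosity at 4.6 km: φ = 0.47·exp(−0.537×4.6) = 0.0397
Solid-volume conservation: h(1−φ) = h₀(1−φ₀) ⇒ h = h₀·(1−φ₀)/(1−φ)
h = 0.042 × (1 − 0.47)/(1 − 0.0397) = 0.042 × 0.5519 = 0.0232 km

23 m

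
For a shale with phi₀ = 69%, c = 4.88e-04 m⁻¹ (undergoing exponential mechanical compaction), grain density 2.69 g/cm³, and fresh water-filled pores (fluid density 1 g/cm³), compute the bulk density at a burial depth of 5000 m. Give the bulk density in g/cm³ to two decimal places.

Working in km (1 km = 1000 m; c in km⁻¹ = c in m⁻¹ × 1000):
Porosity at depth: phi = 0.69·exp(−0.488×5) = 0.69×0.0872 = 0.0601
Bulk density: ρ_b = (1−phi)ρ_g + phi·ρ_f = 0.9399×2.69 + 0.0601×1
       = 2.528 + 0.060 = 2.588 g/cm³

2.59 g/cm³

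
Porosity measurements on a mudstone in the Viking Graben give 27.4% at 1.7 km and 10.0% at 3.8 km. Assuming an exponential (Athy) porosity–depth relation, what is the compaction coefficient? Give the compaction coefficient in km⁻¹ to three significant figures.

Athy: φ(d) = φ₀ e^(−cd) ⇒ φ₁/φ₂ = e^{c(d₂−d₁)} ⇒ c = ln(φ₁/φ₂)/(d₂−d₁)
c = ln(0.274/0.1) / (3.8 − 1.7) = ln(2.74) / 2.1 = 1.0080 / 2.1 = 0.48 km⁻¹

0.480 km⁻¹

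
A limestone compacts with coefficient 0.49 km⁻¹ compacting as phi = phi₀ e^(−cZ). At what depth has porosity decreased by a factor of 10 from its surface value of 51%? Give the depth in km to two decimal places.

4.70 km

phi/phi₀ = 1/10 ⇒ exp(−c·Z) = 1/10 ⇒ Z = ln(10) / c
Z = 2.3026 / 0.49 = 4.699 km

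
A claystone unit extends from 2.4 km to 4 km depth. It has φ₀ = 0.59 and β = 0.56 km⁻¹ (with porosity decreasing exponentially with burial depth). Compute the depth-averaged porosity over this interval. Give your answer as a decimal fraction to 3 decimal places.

⟨φ⟩ = (1/(d₂−d₁)) ∫ φ₀ e^(−βd) dd = φ₀·(e^(−β·d₁) − e^(−β·d₂)) / (β·(d₂−d₁))
e^(−0.56×2.4) = 0.2608; e^(−0.56×4) = 0.1065
⟨φ⟩ = 0.59 × (0.2608 − 0.1065) / (0.56 × 1.6) = 0.59 × 0.1723 = 0.1016

0.102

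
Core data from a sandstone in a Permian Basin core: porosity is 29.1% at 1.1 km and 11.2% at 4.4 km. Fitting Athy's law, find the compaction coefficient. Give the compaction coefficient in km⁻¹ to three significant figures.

Athy: phi(d) = phi₀ e^(−βd) ⇒ phi₁/phi₂ = e^{β(d₂−d₁)} ⇒ β = ln(phi₁/phi₂)/(d₂−d₁)
β = ln(0.291/0.112) / (4.4 − 1.1) = ln(2.598) / 3.3 = 0.9548 / 3.3 = 0.2893 km⁻¹

0.289 km⁻¹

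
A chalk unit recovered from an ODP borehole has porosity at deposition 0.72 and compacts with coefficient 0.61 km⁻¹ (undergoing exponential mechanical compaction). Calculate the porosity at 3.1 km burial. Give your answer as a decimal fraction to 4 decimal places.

φ = φ₀·exp(−c·Z) = 0.72 × exp(−0.61 × 3.1) = 0.72 × exp(−1.891)
  = 0.72 × 0.1509 = 0.1087

0.1087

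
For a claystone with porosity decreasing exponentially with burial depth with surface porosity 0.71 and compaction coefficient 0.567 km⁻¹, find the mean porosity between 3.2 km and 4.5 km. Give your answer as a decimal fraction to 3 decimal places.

⟨φ⟩ = (1/(Z₂−Z₁)) ∫ φ₀ e^(−kZ) dZ = φ₀·(e^(−k·Z₁) − e^(−k·Z₂)) / (k·(Z₂−Z₁))
e^(−0.567×3.2) = 0.1629; e^(−0.567×4.5) = 0.0780
⟨φ⟩ = 0.71 × (0.1629 − 0.0780) / (0.567 × 1.3) = 0.71 × 0.1153 = 0.0818

0.082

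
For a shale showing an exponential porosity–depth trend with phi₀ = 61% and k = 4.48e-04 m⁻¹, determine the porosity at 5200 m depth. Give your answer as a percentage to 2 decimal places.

5.94%

Working in km (1 km = 1000 m; k in km⁻¹ = k in m⁻¹ × 1000):
phi = phi₀·exp(−k·z) = 0.61 × exp(−0.448 × 5.2) = 0.61 × exp(−2.33)
  = 0.61 × 0.0973 = 0.0594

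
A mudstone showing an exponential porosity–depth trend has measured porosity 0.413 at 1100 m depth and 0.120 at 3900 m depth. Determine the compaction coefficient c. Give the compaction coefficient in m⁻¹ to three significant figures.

0.000441 m⁻¹

Working in km (1 km = 1000 m; c in km⁻¹ = c in m⁻¹ × 1000):
Athy: n(Z) = n₀ e^(−cZ) ⇒ n₁/n₂ = e^{c(Z₂−Z₁)} ⇒ c = ln(n₁/n₂)/(Z₂−Z₁)
c = ln(0.413/0.12) / (3.9 − 1.1) = ln(3.442) / 2.8 = 1.2360 / 2.8 = 0.4414 km⁻¹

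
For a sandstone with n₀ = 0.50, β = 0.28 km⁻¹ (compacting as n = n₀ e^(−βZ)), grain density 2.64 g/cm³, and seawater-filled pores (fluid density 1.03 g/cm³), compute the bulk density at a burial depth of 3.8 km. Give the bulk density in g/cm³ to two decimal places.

Porosity at depth: n = 0.5·exp(−0.28×3.8) = 0.5×0.3451 = 0.1725
Bulk density: ρ_b = (1−n)ρ_g + n·ρ_f = 0.8275×2.64 + 0.1725×1.03
       = 2.185 + 0.178 = 2.362 g/cm³

2.36 g/cm³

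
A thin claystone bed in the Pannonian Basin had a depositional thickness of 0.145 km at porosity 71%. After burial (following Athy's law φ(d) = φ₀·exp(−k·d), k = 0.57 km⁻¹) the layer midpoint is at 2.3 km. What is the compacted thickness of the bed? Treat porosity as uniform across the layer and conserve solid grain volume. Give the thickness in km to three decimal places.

0.052 km

Porosity at 2.3 km: φ = 0.71·exp(−0.57×2.3) = 0.1914
Solid-volume conservation: h(1−φ) = h₀(1−φ₀) ⇒ h = h₀·(1−φ₀)/(1−φ)
h = 0.145 × (1 − 0.71)/(1 − 0.1914) = 0.145 × 0.3586 = 0.0520 km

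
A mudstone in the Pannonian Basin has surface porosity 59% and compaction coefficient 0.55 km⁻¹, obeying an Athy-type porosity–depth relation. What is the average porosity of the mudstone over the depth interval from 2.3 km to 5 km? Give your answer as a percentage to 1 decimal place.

⟨φ⟩ = (1/(z₂−z₁)) ∫ φ₀ e^(−cz) dz = φ₀·(e^(−c·z₁) − e^(−c·z₂)) / (c·(z₂−z₁))
e^(−0.55×2.3) = 0.2822; e^(−0.55×5) = 0.0639
⟨φ⟩ = 0.59 × (0.2822 − 0.0639) / (0.55 × 2.7) = 0.59 × 0.1470 = 0.0867

8.7%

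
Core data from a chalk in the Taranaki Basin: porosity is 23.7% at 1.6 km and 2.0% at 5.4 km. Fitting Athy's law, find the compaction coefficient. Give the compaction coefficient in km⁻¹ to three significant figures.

0.651 km⁻¹

Athy: phi(z) = phi₀ e^(−βz) ⇒ phi₁/phi₂ = e^{β(z₂−z₁)} ⇒ β = ln(phi₁/phi₂)/(z₂−z₁)
β = ln(0.237/0.02) / (5.4 − 1.6) = ln(11.85) / 3.8 = 2.4723 / 3.8 = 0.6506 km⁻¹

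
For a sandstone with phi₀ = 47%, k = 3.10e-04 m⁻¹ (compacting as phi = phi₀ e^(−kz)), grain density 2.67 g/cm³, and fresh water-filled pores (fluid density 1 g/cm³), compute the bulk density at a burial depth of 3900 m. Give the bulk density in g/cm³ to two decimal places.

2.44 g/cm³

Working in km (1 km = 1000 m; k in km⁻¹ = k in m⁻¹ × 1000):
Porosity at depth: phi = 0.47·exp(−0.31×3.9) = 0.47×0.2985 = 0.1403
Bulk density: ρ_b = (1−phi)ρ_g + phi·ρ_f = 0.8597×2.67 + 0.1403×1
       = 2.295 + 0.140 = 2.436 g/cm³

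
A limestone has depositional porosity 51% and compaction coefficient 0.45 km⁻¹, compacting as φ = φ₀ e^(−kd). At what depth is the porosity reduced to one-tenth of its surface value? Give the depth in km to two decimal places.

5.12 km

φ/φ₀ = 1/10 ⇒ exp(−k·d) = 1/10 ⇒ d = ln(10) / k
d = 2.3026 / 0.45 = 5.117 km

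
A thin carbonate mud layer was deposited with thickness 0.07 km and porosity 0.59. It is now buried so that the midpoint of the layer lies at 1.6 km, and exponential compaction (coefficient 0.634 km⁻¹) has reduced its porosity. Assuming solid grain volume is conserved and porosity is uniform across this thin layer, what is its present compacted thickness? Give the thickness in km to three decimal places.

Porosity at 1.6 km: φ = 0.59·exp(−0.634×1.6) = 0.2139
Solid-volume conservation: h(1−φ) = h₀(1−φ₀) ⇒ h = h₀·(1−φ₀)/(1−φ)
h = 0.07 × (1 − 0.59)/(1 − 0.2139) = 0.07 × 0.5216 = 0.0365 km

0.037 km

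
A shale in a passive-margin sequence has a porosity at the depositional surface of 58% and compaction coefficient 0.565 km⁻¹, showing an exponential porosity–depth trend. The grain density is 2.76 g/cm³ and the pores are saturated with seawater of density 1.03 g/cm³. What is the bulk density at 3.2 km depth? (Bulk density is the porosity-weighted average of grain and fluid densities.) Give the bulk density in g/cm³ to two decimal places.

Porosity at depth: n = 0.58·exp(−0.565×3.2) = 0.58×0.1640 = 0.0951
Bulk density: ρ_b = (1−n)ρ_g + n·ρ_f = 0.9049×2.76 + 0.0951×1.03
       = 2.497 + 0.098 = 2.595 g/cm³

2.60 g/cm³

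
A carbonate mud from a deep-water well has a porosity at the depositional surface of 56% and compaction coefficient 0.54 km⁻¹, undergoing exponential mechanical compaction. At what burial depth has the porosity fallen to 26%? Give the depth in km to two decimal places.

Invert Athy's law: Z = ln(phi₀/phi) / c
Z = ln(0.56/0.26) / 0.54 = ln(2.154) / 0.54 = 0.7673 / 0.54 = 1.421 km

1.42 km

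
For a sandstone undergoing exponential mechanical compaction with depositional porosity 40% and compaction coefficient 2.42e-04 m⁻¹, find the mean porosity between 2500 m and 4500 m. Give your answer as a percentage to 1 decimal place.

17.3%

Working in km (1 km = 1000 m; k in km⁻¹ = k in m⁻¹ × 1000):
⟨n⟩ = (1/(Z₂−Z₁)) ∫ n₀ e^(−kZ) dZ = n₀·(e^(−k·Z₁) − e^(−k·Z₂)) / (k·(Z₂−Z₁))
e^(−0.242×2.5) = 0.5461; e^(−0.242×4.5) = 0.3366
⟨n⟩ = 0.4 × (0.5461 − 0.3366) / (0.242 × 2) = 0.4 × 0.4329 = 0.1732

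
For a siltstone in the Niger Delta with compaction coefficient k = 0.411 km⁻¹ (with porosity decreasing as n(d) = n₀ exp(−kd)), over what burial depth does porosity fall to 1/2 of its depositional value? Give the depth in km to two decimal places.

1.69 km

n/n₀ = 1/2 ⇒ exp(−k·d) = 1/2 ⇒ d = ln(2) / k
d = 0.6931 / 0.411 = 1.686 km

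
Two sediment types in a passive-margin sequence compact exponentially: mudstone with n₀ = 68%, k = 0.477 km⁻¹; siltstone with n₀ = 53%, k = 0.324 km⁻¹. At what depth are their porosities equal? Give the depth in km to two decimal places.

1.63 km

Set n₀ₐ e^(−kₐZ) = n₀ᵦ e^(−kᵦZ) ⇒ ln(n₀ₐ/n₀ᵦ) = (kₐ − kᵦ)·Z
Z = ln(0.68/0.53) / (0.477 − 0.324) = 0.2492 / 0.153 = 1.629 km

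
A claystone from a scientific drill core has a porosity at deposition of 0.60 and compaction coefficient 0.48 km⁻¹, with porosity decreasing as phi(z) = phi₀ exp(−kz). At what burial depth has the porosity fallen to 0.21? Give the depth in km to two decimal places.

2.19 km

Invert Athy's law: z = ln(phi₀/phi) / k
z = ln(0.6/0.21) / 0.48 = ln(2.857) / 0.48 = 1.0498 / 0.48 = 2.187 km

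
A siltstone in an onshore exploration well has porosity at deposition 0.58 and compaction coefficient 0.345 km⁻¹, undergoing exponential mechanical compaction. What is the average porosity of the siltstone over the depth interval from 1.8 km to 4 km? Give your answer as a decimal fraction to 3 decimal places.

0.218

⟨phi⟩ = (1/(d₂−d₁)) ∫ phi₀ e^(−kd) dd = phi₀·(e^(−k·d₁) − e^(−k·d₂)) / (k·(d₂−d₁))
e^(−0.345×1.8) = 0.5374; e^(−0.345×4) = 0.2516
⟨phi⟩ = 0.58 × (0.5374 − 0.2516) / (0.345 × 2.2) = 0.58 × 0.3766 = 0.2184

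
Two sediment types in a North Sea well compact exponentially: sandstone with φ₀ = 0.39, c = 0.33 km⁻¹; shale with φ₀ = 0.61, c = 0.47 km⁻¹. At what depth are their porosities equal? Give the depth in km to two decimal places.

Set φ₀ₐ e^(−cₐZ) = φ₀ᵦ e^(−cᵦZ) ⇒ ln(φ₀ₐ/φ₀ᵦ) = (cₐ − cᵦ)·Z
Z = ln(0.39/0.61) / (0.33 − 0.47) = -0.4473 / -0.14 = 3.195 km

3.20 km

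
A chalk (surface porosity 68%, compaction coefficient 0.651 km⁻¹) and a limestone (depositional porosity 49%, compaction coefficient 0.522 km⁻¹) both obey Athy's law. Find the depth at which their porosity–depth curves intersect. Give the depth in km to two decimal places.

2.54 km

Set φ₀ₐ e^(−kₐd) = φ₀ᵦ e^(−kᵦd) ⇒ ln(φ₀ₐ/φ₀ᵦ) = (kₐ − kᵦ)·d
d = ln(0.68/0.49) / (0.651 − 0.522) = 0.3277 / 0.129 = 2.540 km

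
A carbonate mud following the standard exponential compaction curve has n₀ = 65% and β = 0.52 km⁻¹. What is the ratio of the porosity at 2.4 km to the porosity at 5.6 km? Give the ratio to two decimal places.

n(z₁)/n(z₂) = e^(−β·z₁)/e^(−β·z₂) = e^{β(z₂−z₁)}
= exp(0.52 × 3.2) = exp(1.664) = 5.2804

5.28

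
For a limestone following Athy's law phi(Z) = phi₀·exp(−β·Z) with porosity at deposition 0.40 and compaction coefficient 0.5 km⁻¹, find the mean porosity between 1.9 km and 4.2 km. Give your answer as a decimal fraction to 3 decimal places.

⟨phi⟩ = (1/(Z₂−Z₁)) ∫ phi₀ e^(−βZ) dZ = phi₀·(e^(−β·Z₁) − e^(−β·Z₂)) / (β·(Z₂−Z₁))
e^(−0.5×1.9) = 0.3867; e^(−0.5×4.2) = 0.1225
⟨phi⟩ = 0.4 × (0.3867 − 0.1225) / (0.5 × 2.3) = 0.4 × 0.2298 = 0.0919

0.092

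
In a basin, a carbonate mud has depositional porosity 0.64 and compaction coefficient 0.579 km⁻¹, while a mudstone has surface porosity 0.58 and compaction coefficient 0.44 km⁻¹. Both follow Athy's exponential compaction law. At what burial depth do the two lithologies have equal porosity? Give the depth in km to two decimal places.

Set phi₀ₐ e^(−kₐZ) = phi₀ᵦ e^(−kᵦZ) ⇒ ln(phi₀ₐ/phi₀ᵦ) = (kₐ − kᵦ)·Z
Z = ln(0.64/0.58) / (0.579 − 0.44) = 0.0984 / 0.139 = 0.708 km

0.71 km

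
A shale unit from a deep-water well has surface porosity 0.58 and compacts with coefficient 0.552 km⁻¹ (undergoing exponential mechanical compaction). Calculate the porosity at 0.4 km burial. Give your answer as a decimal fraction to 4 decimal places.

φ = φ₀·exp(−c·d) = 0.58 × exp(−0.552 × 0.4) = 0.58 × exp(−0.2208)
  = 0.58 × 0.8019 = 0.4651

0.4651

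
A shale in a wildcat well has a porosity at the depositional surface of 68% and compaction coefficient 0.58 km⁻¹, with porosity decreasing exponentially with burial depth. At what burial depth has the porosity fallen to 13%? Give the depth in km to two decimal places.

Invert Athy's law: d = ln(n₀/n) / c
d = ln(0.68/0.13) / 0.58 = ln(5.231) / 0.58 = 1.6546 / 0.58 = 2.853 km

2.85 km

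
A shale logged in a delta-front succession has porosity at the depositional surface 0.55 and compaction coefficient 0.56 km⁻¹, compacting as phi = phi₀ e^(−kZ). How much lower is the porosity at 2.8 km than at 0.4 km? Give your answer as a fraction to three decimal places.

0.325

phi(0.4) = 0.55·e^(−0.56×0.4) = 0.4396
phi(2.8) = 0.55·e^(−0.56×2.8) = 0.1147
Δphi = 0.4396 − 0.1147 = 0.3250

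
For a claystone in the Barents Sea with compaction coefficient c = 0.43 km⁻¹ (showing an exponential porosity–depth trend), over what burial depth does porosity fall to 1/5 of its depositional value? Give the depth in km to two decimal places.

φ/φ₀ = 1/5 ⇒ exp(−c·d) = 1/5 ⇒ d = ln(5) / c
d = 1.6094 / 0.43 = 3.743 km

3.74 km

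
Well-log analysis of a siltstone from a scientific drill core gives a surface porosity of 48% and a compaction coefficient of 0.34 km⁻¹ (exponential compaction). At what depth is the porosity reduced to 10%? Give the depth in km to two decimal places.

Invert Athy's law: d = ln(n₀/n) / k
d = ln(0.48/0.1) / 0.34 = ln(4.8) / 0.34 = 1.5686 / 0.34 = 4.614 km

4.61 km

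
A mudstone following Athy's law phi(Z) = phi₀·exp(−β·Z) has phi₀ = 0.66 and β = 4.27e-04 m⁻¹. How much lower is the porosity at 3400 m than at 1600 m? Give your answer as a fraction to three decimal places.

0.179

Working in km (1 km = 1000 m; β in km⁻¹ = β in m⁻¹ × 1000):
phi(1.6) = 0.66·e^(−0.427×1.6) = 0.3333
phi(3.4) = 0.66·e^(−0.427×3.4) = 0.1545
Δphi = 0.3333 − 0.1545 = 0.1788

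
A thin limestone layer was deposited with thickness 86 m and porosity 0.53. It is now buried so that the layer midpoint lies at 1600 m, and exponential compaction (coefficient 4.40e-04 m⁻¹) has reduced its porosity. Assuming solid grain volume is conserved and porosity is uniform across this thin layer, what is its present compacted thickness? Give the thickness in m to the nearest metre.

55 m

Working in km (1 km = 1000 m; β in km⁻¹ = β in m⁻¹ × 1000):
Porosity at 1.6 km: n = 0.53·exp(−0.44×1.6) = 0.2621
Solid-volume conservation: h(1−n) = h₀(1−n₀) ⇒ h = h₀·(1−n₀)/(1−n)
h = 0.086 × (1 − 0.53)/(1 − 0.2621) = 0.086 × 0.6370 = 0.0548 km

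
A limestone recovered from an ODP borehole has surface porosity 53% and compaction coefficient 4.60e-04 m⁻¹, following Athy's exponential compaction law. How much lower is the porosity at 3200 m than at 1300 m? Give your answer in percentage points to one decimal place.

Working in km (1 km = 1000 m; k in km⁻¹ = k in m⁻¹ × 1000):
phi(1.3) = 0.53·e^(−0.46×1.3) = 0.2915
phi(3.2) = 0.53·e^(−0.46×3.2) = 0.1216
Δphi = 0.2915 − 0.1216 = 0.1698

17.0 percentage points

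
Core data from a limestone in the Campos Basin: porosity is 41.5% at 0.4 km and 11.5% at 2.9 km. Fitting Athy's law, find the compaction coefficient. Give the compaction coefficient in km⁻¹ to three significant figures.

0.513 km⁻¹

Athy: phi(Z) = phi₀ e^(−βZ) ⇒ phi₁/phi₂ = e^{β(Z₂−Z₁)} ⇒ β = ln(phi₁/phi₂)/(Z₂−Z₁)
β = ln(0.415/0.115) / (2.9 − 0.4) = ln(3.609) / 2.5 = 1.2833 / 2.5 = 0.5133 km⁻¹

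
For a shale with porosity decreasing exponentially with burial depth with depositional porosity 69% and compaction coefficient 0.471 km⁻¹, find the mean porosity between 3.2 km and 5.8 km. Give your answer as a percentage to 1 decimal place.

⟨φ⟩ = (1/(z₂−z₁)) ∫ φ₀ e^(−cz) dz = φ₀·(e^(−c·z₁) − e^(−c·z₂)) / (c·(z₂−z₁))
e^(−0.471×3.2) = 0.2215; e^(−0.471×5.8) = 0.0651
⟨φ⟩ = 0.69 × (0.2215 − 0.0651) / (0.471 × 2.6) = 0.69 × 0.1277 = 0.0881

8.8%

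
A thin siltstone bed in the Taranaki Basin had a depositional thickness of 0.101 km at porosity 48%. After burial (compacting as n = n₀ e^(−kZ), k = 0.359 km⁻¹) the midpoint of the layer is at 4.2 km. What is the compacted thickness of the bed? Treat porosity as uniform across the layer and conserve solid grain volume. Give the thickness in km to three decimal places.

0.059 km

Porosity at 4.2 km: n = 0.48·exp(−0.359×4.2) = 0.1063
Solid-volume conservation: h(1−n) = h₀(1−n₀) ⇒ h = h₀·(1−n₀)/(1−n)
h = 0.101 × (1 − 0.48)/(1 − 0.1063) = 0.101 × 0.5818 = 0.0588 km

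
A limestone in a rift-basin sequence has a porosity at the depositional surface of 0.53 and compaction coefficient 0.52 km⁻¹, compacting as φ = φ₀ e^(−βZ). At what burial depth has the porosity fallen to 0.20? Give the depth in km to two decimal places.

1.87 km

Invert Athy's law: Z = ln(φ₀/φ) / β
Z = ln(0.53/0.2) / 0.52 = ln(2.65) / 0.52 = 0.9746 / 0.52 = 1.874 km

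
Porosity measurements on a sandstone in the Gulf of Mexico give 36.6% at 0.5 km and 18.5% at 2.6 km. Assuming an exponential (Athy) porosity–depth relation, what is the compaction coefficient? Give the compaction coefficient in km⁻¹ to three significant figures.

Athy: φ(Z) = φ₀ e^(−kZ) ⇒ φ₁/φ₂ = e^{k(Z₂−Z₁)} ⇒ k = ln(φ₁/φ₂)/(Z₂−Z₁)
k = ln(0.366/0.185) / (2.6 − 0.5) = ln(1.978) / 2.1 = 0.6823 / 2.1 = 0.3249 km⁻¹

0.325 km⁻¹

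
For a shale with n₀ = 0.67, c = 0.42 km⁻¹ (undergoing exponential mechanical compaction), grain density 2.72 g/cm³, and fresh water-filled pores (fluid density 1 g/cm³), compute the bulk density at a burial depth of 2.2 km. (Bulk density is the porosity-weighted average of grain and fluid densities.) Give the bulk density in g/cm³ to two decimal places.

2.26 g/cm³

Porosity at depth: n = 0.67·exp(−0.42×2.2) = 0.67×0.3969 = 0.2659
Bulk density: ρ_b = (1−n)ρ_g + n·ρ_f = 0.7341×2.72 + 0.2659×1
       = 1.997 + 0.266 = 2.263 g/cm³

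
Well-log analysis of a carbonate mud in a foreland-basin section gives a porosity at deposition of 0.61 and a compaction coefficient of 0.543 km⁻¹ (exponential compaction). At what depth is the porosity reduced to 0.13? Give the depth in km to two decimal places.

Invert Athy's law: z = ln(n₀/n) / β
z = ln(0.61/0.13) / 0.543 = ln(4.692) / 0.543 = 1.5459 / 0.543 = 2.847 km

2.85 km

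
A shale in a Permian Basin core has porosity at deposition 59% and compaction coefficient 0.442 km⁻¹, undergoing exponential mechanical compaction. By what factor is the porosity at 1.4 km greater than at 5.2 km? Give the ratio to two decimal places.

5.36

φ(Z₁)/φ(Z₂) = e^(−c·Z₁)/e^(−c·Z₂) = e^{c(Z₂−Z₁)}
= exp(0.442 × 3.8) = exp(1.68) = 5.3634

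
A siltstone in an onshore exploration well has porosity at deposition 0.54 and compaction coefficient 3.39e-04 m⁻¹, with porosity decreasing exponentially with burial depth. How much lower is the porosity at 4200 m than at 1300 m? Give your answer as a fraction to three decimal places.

0.218

Working in km (1 km = 1000 m; β in km⁻¹ = β in m⁻¹ × 1000):
n(1.3) = 0.54·e^(−0.339×1.3) = 0.3475
n(4.2) = 0.54·e^(−0.339×4.2) = 0.1300
Δn = 0.3475 − 0.1300 = 0.2175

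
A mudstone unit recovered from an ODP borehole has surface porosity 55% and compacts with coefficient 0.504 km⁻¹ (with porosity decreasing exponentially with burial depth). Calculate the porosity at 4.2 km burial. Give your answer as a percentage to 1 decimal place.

phi = phi₀·exp(−β·Z) = 0.55 × exp(−0.504 × 4.2) = 0.55 × exp(−2.117)
  = 0.55 × 0.1204 = 0.0662

6.6%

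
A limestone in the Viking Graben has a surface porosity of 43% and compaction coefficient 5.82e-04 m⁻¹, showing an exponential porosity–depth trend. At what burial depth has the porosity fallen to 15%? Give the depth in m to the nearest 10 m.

1810 m

Working in km (1 km = 1000 m; c in km⁻¹ = c in m⁻¹ × 1000):
Invert Athy's law: z = ln(φ₀/φ) / c
z = ln(0.43/0.15) / 0.582 = ln(2.867) / 0.582 = 1.0531 / 0.582 = 1.810 km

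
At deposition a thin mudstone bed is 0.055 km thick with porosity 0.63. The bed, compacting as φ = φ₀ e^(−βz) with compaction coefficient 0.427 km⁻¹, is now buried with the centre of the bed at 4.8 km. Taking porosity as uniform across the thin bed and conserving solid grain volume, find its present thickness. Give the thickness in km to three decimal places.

0.022 km

Porosity at 4.8 km: φ = 0.63·exp(−0.427×4.8) = 0.0811
Solid-volume conservation: h(1−φ) = h₀(1−φ₀) ⇒ h = h₀·(1−φ₀)/(1−φ)
h = 0.055 × (1 − 0.63)/(1 − 0.0811) = 0.055 × 0.4027 = 0.0221 km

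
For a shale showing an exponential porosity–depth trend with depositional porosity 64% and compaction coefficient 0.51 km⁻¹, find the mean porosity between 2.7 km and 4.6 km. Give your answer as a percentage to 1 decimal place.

⟨φ⟩ = (1/(Z₂−Z₁)) ∫ φ₀ e^(−βZ) dZ = φ₀·(e^(−β·Z₁) − e^(−β·Z₂)) / (β·(Z₂−Z₁))
e^(−0.51×2.7) = 0.2523; e^(−0.51×4.6) = 0.0958
⟨φ⟩ = 0.64 × (0.2523 − 0.0958) / (0.51 × 1.9) = 0.64 × 0.1616 = 0.1034

10.3%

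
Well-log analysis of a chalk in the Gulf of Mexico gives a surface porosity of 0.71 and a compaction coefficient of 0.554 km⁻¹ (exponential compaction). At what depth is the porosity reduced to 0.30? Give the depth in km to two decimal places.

Invert Athy's law: d = ln(φ₀/φ) / β
d = ln(0.71/0.3) / 0.554 = ln(2.367) / 0.554 = 0.8615 / 0.554 = 1.555 km

1.56 km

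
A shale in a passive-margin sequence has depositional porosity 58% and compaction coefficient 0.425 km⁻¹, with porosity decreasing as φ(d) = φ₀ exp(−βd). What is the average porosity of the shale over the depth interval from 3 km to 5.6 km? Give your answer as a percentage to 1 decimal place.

⟨φ⟩ = (1/(d₂−d₁)) ∫ φ₀ e^(−βd) dd = φ₀·(e^(−β·d₁) − e^(−β·d₂)) / (β·(d₂−d₁))
e^(−0.425×3) = 0.2794; e^(−0.425×5.6) = 0.0926
⟨φ⟩ = 0.58 × (0.2794 − 0.0926) / (0.425 × 2.6) = 0.58 × 0.1691 = 0.0981

9.8%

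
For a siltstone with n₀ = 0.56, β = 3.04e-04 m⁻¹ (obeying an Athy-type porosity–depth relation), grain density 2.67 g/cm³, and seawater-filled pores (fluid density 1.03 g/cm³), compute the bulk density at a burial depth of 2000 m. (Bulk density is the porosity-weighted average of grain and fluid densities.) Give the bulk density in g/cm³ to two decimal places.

Working in km (1 km = 1000 m; β in km⁻¹ = β in m⁻¹ × 1000):
Porosity at depth: n = 0.56·exp(−0.304×2) = 0.56×0.5444 = 0.3049
Bulk density: ρ_b = (1−n)ρ_g + n·ρ_f = 0.6951×2.67 + 0.3049×1.03
       = 1.856 + 0.314 = 2.170 g/cm³

2.17 g/cm³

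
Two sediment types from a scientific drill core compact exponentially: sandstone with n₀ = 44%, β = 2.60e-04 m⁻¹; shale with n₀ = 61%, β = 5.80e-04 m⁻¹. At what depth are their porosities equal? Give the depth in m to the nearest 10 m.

Working in km (1 km = 1000 m; β in km⁻¹ = β in m⁻¹ × 1000):
Set n₀ₐ e^(−βₐz) = n₀ᵦ e^(−βᵦz) ⇒ ln(n₀ₐ/n₀ᵦ) = (βₐ − βᵦ)·z
z = ln(0.44/0.61) / (0.26 − 0.58) = -0.3267 / -0.32 = 1.021 km

1020 m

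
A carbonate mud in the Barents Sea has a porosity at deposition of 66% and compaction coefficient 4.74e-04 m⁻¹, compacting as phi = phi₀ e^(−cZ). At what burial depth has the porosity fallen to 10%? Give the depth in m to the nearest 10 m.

3980 m

Working in km (1 km = 1000 m; c in km⁻¹ = c in m⁻¹ × 1000):
Invert Athy's law: Z = ln(phi₀/phi) / c
Z = ln(0.66/0.1) / 0.474 = ln(6.6) / 0.474 = 1.8871 / 0.474 = 3.981 km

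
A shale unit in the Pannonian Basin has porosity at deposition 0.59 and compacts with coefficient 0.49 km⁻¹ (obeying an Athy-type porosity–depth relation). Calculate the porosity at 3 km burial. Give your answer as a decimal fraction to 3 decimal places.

phi = phi₀·exp(−c·Z) = 0.59 × exp(−0.49 × 3) = 0.59 × exp(−1.47)
  = 0.59 × 0.2299 = 0.1357

0.136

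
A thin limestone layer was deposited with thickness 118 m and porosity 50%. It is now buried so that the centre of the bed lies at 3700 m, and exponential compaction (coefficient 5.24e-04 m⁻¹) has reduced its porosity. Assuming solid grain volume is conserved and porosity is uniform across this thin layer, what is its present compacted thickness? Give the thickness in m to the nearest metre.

Working in km (1 km = 1000 m; k in km⁻¹ = k in m⁻¹ × 1000):
Porosity at 3.7 km: n = 0.5·exp(−0.524×3.7) = 0.0719
Solid-volume conservation: h(1−n) = h₀(1−n₀) ⇒ h = h₀·(1−n₀)/(1−n)
h = 0.118 × (1 − 0.5)/(1 − 0.0719) = 0.118 × 0.5388 = 0.0636 km

64 m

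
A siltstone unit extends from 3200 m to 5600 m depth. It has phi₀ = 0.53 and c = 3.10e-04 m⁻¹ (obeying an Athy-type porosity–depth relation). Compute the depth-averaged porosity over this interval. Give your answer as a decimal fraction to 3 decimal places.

0.139

Working in km (1 km = 1000 m; c in km⁻¹ = c in m⁻¹ × 1000):
⟨phi⟩ = (1/(d₂−d₁)) ∫ phi₀ e^(−cd) dd = phi₀·(e^(−c·d₁) − e^(−c·d₂)) / (c·(d₂−d₁))
e^(−0.31×3.2) = 0.3708; e^(−0.31×5.6) = 0.1762
⟨phi⟩ = 0.53 × (0.3708 − 0.1762) / (0.31 × 2.4) = 0.53 × 0.2616 = 0.1386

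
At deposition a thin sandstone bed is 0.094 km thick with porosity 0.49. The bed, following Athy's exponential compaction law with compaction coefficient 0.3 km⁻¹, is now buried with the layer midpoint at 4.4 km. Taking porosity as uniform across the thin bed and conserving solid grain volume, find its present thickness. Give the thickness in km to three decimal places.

Porosity at 4.4 km: phi = 0.49·exp(−0.3×4.4) = 0.1309
Solid-volume conservation: h(1−phi) = h₀(1−phi₀) ⇒ h = h₀·(1−phi₀)/(1−phi)
h = 0.094 × (1 − 0.49)/(1 − 0.1309) = 0.094 × 0.5868 = 0.0552 km

0.055 km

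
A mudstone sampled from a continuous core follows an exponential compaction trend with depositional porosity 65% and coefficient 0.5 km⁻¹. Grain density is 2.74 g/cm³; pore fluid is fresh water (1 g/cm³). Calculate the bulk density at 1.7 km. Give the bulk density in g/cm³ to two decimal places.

2.26 g/cm³

Porosity at depth: phi = 0.65·exp(−0.5×1.7) = 0.65×0.4274 = 0.2778
Bulk density: ρ_b = (1−phi)ρ_g + phi·ρ_f = 0.7222×2.74 + 0.2778×1
       = 1.979 + 0.278 = 2.257 g/cm³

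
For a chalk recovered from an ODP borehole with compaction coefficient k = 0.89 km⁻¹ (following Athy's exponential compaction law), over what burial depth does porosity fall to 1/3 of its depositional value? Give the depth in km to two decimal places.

n/n₀ = 1/3 ⇒ exp(−k·z) = 1/3 ⇒ z = ln(3) / k
z = 1.0986 / 0.89 = 1.234 km

1.23 km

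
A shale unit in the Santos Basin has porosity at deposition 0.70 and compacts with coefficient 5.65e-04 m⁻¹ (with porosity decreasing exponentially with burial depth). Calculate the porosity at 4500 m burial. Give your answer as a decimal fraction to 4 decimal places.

Working in km (1 km = 1000 m; c in km⁻¹ = c in m⁻¹ × 1000):
φ = φ₀·exp(−c·d) = 0.7 × exp(−0.565 × 4.5) = 0.7 × exp(−2.542)
  = 0.7 × 0.0787 = 0.0551

0.0551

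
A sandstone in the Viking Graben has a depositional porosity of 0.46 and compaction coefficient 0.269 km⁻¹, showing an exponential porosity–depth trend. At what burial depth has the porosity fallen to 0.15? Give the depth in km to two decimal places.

Invert Athy's law: z = ln(phi₀/phi) / c
z = ln(0.46/0.15) / 0.269 = ln(3.067) / 0.269 = 1.1206 / 0.269 = 4.166 km

4.17 km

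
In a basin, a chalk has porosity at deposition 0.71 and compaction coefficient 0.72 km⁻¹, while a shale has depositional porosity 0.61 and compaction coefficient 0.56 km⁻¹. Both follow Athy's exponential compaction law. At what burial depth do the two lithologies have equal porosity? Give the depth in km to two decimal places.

0.95 km

Set φ₀ₐ e^(−βₐz) = φ₀ᵦ e^(−βᵦz) ⇒ ln(φ₀ₐ/φ₀ᵦ) = (βₐ − βᵦ)·z
z = ln(0.71/0.61) / (0.72 − 0.56) = 0.1518 / 0.16 = 0.949 km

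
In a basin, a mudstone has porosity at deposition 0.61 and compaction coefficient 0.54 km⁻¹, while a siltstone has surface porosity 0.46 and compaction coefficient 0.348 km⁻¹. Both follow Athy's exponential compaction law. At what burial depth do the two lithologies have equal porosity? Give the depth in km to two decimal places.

1.47 km

Set n₀ₐ e^(−cₐd) = n₀ᵦ e^(−cᵦd) ⇒ ln(n₀ₐ/n₀ᵦ) = (cₐ − cᵦ)·d
d = ln(0.61/0.46) / (0.54 − 0.348) = 0.2822 / 0.192 = 1.470 km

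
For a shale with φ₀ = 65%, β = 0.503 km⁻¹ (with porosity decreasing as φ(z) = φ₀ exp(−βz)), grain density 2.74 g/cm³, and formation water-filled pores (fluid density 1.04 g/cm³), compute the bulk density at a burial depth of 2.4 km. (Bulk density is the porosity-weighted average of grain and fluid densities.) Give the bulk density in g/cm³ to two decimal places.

Porosity at depth: φ = 0.65·exp(−0.503×2.4) = 0.65×0.2990 = 0.1944
Bulk density: ρ_b = (1−φ)ρ_g + φ·ρ_f = 0.8056×2.74 + 0.1944×1.04
       = 2.207 + 0.202 = 2.410 g/cm³

2.41 g/cm³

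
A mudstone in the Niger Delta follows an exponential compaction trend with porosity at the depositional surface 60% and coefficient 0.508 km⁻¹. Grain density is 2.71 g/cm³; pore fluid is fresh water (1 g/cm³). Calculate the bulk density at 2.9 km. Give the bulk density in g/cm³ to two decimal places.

Porosity at depth: φ = 0.6·exp(−0.508×2.9) = 0.6×0.2292 = 0.1375
Bulk density: ρ_b = (1−φ)ρ_g + φ·ρ_f = 0.8625×2.71 + 0.1375×1
       = 2.337 + 0.138 = 2.475 g/cm³

2.47 g/cm³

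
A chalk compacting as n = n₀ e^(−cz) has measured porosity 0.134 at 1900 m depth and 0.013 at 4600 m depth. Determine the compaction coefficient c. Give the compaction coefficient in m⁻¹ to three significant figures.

Working in km (1 km = 1000 m; c in km⁻¹ = c in m⁻¹ × 1000):
Athy: n(z) = n₀ e^(−cz) ⇒ n₁/n₂ = e^{c(z₂−z₁)} ⇒ c = ln(n₁/n₂)/(z₂−z₁)
c = ln(0.134/0.013) / (4.6 − 1.9) = ln(10.31) / 2.7 = 2.3329 / 2.7 = 0.864 km⁻¹

0.000864 m⁻¹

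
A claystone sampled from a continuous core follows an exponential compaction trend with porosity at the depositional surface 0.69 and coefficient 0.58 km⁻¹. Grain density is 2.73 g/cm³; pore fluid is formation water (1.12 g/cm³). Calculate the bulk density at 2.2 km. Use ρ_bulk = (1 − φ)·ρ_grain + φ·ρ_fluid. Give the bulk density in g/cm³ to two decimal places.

2.42 g/cm³

Porosity at depth: n = 0.69·exp(−0.58×2.2) = 0.69×0.2792 = 0.1926
Bulk density: ρ_b = (1−n)ρ_g + n·ρ_f = 0.8074×2.73 + 0.1926×1.12
       = 2.204 + 0.216 = 2.420 g/cm³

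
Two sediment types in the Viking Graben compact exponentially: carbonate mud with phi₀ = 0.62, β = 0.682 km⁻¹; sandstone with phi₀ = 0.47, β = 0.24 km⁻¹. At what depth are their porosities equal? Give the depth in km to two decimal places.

0.63 km

Set phi₀ₐ e^(−βₐZ) = phi₀ᵦ e^(−βᵦZ) ⇒ ln(phi₀ₐ/phi₀ᵦ) = (βₐ − βᵦ)·Z
Z = ln(0.62/0.47) / (0.682 − 0.24) = 0.2770 / 0.442 = 0.627 km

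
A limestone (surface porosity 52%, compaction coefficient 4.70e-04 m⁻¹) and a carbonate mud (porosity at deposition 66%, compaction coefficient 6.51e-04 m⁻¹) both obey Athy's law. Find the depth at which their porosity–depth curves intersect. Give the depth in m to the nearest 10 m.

Working in km (1 km = 1000 m; c in km⁻¹ = c in m⁻¹ × 1000):
Set phi₀ₐ e^(−cₐz) = phi₀ᵦ e^(−cᵦz) ⇒ ln(phi₀ₐ/phi₀ᵦ) = (cₐ − cᵦ)·z
z = ln(0.52/0.66) / (0.47 − 0.651) = -0.2384 / -0.181 = 1.317 km

1320 m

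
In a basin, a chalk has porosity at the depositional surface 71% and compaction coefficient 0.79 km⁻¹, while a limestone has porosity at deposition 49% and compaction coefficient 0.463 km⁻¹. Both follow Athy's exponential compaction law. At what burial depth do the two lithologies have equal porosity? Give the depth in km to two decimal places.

Set φ₀ₐ e^(−kₐz) = φ₀ᵦ e^(−kᵦz) ⇒ ln(φ₀ₐ/φ₀ᵦ) = (kₐ − kᵦ)·z
z = ln(0.71/0.49) / (0.79 − 0.463) = 0.3709 / 0.327 = 1.134 km

1.13 km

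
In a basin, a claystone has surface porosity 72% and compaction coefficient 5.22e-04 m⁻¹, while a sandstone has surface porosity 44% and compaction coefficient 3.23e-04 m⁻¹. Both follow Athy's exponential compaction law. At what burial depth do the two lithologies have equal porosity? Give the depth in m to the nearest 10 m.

2470 m

Working in km (1 km = 1000 m; β in km⁻¹ = β in m⁻¹ × 1000):
Set φ₀ₐ e^(−βₐZ) = φ₀ᵦ e^(−βᵦZ) ⇒ ln(φ₀ₐ/φ₀ᵦ) = (βₐ − βᵦ)·Z
Z = ln(0.72/0.44) / (0.522 − 0.323) = 0.4925 / 0.199 = 2.475 km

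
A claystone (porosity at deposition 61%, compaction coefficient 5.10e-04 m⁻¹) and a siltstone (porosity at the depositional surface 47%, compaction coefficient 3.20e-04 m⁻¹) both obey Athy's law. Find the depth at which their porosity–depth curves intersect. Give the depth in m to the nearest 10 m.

Working in km (1 km = 1000 m; k in km⁻¹ = k in m⁻¹ × 1000):
Set n₀ₐ e^(−kₐd) = n₀ᵦ e^(−kᵦd) ⇒ ln(n₀ₐ/n₀ᵦ) = (kₐ − kᵦ)·d
d = ln(0.61/0.47) / (0.51 − 0.32) = 0.2607 / 0.19 = 1.372 km

1370 m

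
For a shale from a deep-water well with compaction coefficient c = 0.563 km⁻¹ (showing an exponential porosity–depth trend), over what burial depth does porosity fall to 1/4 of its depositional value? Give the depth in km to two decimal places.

n/n₀ = 1/4 ⇒ exp(−c·d) = 1/4 ⇒ d = ln(4) / c
d = 1.3863 / 0.563 = 2.462 km

2.46 km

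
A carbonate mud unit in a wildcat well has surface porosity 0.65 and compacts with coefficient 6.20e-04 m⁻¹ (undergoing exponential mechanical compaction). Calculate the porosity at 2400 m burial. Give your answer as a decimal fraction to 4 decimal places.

Working in km (1 km = 1000 m; β in km⁻¹ = β in m⁻¹ × 1000):
n = n₀·exp(−β·z) = 0.65 × exp(−0.62 × 2.4) = 0.65 × exp(−1.488)
  = 0.65 × 0.2258 = 0.1468

0.1468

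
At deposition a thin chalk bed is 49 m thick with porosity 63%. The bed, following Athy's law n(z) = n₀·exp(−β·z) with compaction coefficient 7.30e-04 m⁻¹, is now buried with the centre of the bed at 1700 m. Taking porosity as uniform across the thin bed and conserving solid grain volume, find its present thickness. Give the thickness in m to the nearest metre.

22 m

Working in km (1 km = 1000 m; β in km⁻¹ = β in m⁻¹ × 1000):
Porosity at 1.7 km: n = 0.63·exp(−0.73×1.7) = 0.1821
Solid-volume conservation: h(1−n) = h₀(1−n₀) ⇒ h = h₀·(1−n₀)/(1−n)
h = 0.049 × (1 − 0.63)/(1 − 0.1821) = 0.049 × 0.4524 = 0.0222 km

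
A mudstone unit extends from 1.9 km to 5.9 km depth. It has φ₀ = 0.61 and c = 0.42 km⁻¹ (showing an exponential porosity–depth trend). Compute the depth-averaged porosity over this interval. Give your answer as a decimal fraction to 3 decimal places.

0.133

⟨φ⟩ = (1/(z₂−z₁)) ∫ φ₀ e^(−cz) dz = φ₀·(e^(−c·z₁) − e^(−c·z₂)) / (c·(z₂−z₁))
e^(−0.42×1.9) = 0.4502; e^(−0.42×5.9) = 0.0839
⟨φ⟩ = 0.61 × (0.4502 − 0.0839) / (0.42 × 4) = 0.61 × 0.2180 = 0.1330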